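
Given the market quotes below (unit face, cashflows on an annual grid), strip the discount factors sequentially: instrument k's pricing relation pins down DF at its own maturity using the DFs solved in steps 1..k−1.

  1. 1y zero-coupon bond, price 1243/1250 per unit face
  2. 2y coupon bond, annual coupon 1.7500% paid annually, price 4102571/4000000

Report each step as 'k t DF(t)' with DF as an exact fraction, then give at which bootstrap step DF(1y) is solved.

1 1 1243/1250
2 2 9909/10000
DF(1y) is solved at step 1

step 1 [1y] zero: DF = P = 1243/1250 ≈ 0.994400
step 2 [2y] bond c/1=7/400: DF=(4102571/4000000 − 7/400·(0.994400))/(1+7/400) = 9909/10000 ≈ 0.990900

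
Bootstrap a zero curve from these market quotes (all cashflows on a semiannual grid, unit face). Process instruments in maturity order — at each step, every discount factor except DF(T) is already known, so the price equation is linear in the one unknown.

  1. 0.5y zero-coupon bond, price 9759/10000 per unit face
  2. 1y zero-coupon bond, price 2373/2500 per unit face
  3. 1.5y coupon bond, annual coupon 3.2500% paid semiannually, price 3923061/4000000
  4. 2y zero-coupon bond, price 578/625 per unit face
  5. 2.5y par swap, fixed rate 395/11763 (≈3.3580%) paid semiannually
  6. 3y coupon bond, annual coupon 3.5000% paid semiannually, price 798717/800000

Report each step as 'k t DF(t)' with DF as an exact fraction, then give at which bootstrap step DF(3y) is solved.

step 1 [0.5y] zero: DF = P = 9759/10000 ≈ 0.975900
step 2 [1y] zero: DF = P = 2373/2500 ≈ 0.949200
step 3 [1.5y] bond c/2=13/800: DF=(3923061/4000000 − 13/800·(0.975900+0.949200))/(1+13/800) = 9343/10000 ≈ 0.934300
step 4 [2y] zero: DF = P = 578/625 ≈ 0.924800
step 5 [2.5y] swap r/2=395/23526: DF=(1 − 395/23526·(0.975900+0.949200+0.934300+0.924800))/(1+395/23526) = 921/1000 ≈ 0.921000
step 6 [3y] bond c/2=7/400: DF=(798717/800000 − 7/400·(0.975900+0.949200+0.934300+0.924800+0.921000))/(1+7/400) = 9003/10000 ≈ 0.900300

1 1/2 9759/10000
2 1 2373/2500
3 3/2 9343/10000
4 2 578/625
5 5/2 921/1000
6 3 9003/10000
DF(3y) is solved at step 6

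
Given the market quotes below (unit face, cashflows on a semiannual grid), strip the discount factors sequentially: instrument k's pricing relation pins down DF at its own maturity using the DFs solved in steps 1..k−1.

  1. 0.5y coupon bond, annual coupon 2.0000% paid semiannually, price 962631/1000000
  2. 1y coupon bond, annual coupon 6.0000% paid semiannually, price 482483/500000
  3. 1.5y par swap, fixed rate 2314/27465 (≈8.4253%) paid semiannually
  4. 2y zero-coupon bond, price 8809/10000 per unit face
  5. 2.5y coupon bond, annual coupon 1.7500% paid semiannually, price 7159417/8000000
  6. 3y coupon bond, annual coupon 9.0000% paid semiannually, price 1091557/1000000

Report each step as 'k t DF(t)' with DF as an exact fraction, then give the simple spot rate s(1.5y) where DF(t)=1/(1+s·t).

1 1/2 9531/10000
2 1 9091/10000
3 3/2 8843/10000
4 2 8809/10000
5 5/2 8557/10000
6 3 1703/2000
s(1.5y) = (1/(8843/10000) − 1)/(3/2) = 2314/26529 ≈ 8.7225%

step 1 [0.5y] bond c/2=1/100: DF=(962631/1000000 − 1/100·(0))/(1+1/100) = 9531/10000 ≈ 0.953100
step 2 [1y] bond c/2=3/100: DF=(482483/500000 − 3/100·(0.953100))/(1+3/100) = 9091/10000 ≈ 0.909100
step 3 [1.5y] swap r/2=1157/27465: DF=(1 − 1157/27465·(0.953100+0.909100))/(1+1157/27465) = 8843/10000 ≈ 0.884300
step 4 [2y] zero: DF = P = 8809/10000 ≈ 0.880900
step 5 [2.5y] bond c/2=7/800: DF=(7159417/8000000 − 7/800·(0.953100+0.909100+0.884300+0.880900))/(1+7/800) = 8557/10000 ≈ 0.855700
step 6 [3y] bond c/2=9/200: DF=(1091557/1000000 − 9/200·(0.953100+0.909100+0.884300+0.880900+0.855700))/(1+9/200) = 1703/2000 ≈ 0.851500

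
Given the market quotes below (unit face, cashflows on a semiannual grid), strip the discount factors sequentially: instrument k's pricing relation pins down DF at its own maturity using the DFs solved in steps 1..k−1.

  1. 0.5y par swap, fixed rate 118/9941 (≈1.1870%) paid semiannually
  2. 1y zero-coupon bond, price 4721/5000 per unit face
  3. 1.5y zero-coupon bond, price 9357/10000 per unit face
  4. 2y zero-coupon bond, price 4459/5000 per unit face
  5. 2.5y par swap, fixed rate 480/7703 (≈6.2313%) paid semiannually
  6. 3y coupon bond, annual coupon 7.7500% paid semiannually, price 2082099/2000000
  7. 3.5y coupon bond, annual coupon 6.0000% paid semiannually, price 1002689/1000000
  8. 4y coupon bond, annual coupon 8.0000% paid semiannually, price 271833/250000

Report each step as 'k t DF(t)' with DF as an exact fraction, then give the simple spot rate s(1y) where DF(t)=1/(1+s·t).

step 1 [0.5y] swap r/2=59/9941: DF=(1 − 59/9941·(0))/(1+59/9941) = 9941/10000 ≈ 0.994100
step 2 [1y] zero: DF = P = 4721/5000 ≈ 0.944200
step 3 [1.5y] zero: DF = P = 9357/10000 ≈ 0.935700
step 4 [2y] zero: DF = P = 4459/5000 ≈ 0.891800
step 5 [2.5y] swap r/2=240/7703: DF=(1 − 240/7703·(0.994100+0.944200+0.935700+0.891800))/(1+240/7703) = 107/125 ≈ 0.856000
step 6 [3y] bond c/2=31/800: DF=(2082099/2000000 − 31/800·(0.994100+0.944200+0.935700+0.891800+0.856000))/(1+31/800) = 4149/5000 ≈ 0.829800
step 7 [3.5y] bond c/2=3/100: DF=(1002689/1000000 − 3/100·(0.994100+0.944200+0.935700+0.891800+0.856000+0.829800))/(1+3/100) = 8147/10000 ≈ 0.814700
step 8 [4y] bond c/2=1/25: DF=(271833/250000 − 1/25·(0.994100+0.944200+0.935700+0.891800+0.856000+0.829800+0.814700))/(1+1/25) = 1609/2000 ≈ 0.804500

1 1/2 9941/10000
2 1 4721/5000
3 3/2 9357/10000
4 2 4459/5000
5 5/2 107/125
6 3 4149/5000
7 7/2 8147/10000
8 4 1609/2000
s(1y) = (1/(4721/5000) − 1)/(1) = 279/4721 ≈ 5.9098%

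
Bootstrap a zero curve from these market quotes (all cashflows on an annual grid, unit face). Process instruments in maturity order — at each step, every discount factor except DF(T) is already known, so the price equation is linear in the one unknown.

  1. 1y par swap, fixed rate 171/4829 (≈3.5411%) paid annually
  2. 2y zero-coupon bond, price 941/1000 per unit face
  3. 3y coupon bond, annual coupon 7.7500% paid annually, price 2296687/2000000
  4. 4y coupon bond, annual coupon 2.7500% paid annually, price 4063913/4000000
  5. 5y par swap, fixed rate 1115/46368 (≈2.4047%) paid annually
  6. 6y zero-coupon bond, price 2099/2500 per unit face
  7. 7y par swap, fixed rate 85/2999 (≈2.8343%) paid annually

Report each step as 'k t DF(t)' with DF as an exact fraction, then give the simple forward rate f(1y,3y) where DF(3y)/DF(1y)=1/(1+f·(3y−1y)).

step 1 [1y] swap r/1=171/4829: DF=(1 − 171/4829·(0))/(1+171/4829) = 4829/5000 ≈ 0.965800
step 2 [2y] zero: DF = P = 941/1000 ≈ 0.941000
step 3 [3y] bond c/1=31/400: DF=(2296687/2000000 − 31/400·(0.965800+0.941000))/(1+31/400) = 4643/5000 ≈ 0.928600
step 4 [4y] bond c/1=11/400: DF=(4063913/4000000 − 11/400·(0.965800+0.941000+0.928600))/(1+11/400) = 9129/10000 ≈ 0.912900
step 5 [5y] swap r/1=1115/46368: DF=(1 − 1115/46368·(0.965800+0.941000+0.928600+0.912900))/(1+1115/46368) = 1777/2000 ≈ 0.888500
step 6 [6y] zero: DF = P = 2099/2500 ≈ 0.839600
step 7 [7y] swap r/1=85/2999: DF=(1 − 85/2999·(0.965800+0.941000+0.928600+0.912900+0.888500+0.839600))/(1+85/2999) = 1643/2000 ≈ 0.821500

1 1 4829/5000
2 2 941/1000
3 3 4643/5000
4 4 9129/10000
5 5 1777/2000
6 6 2099/2500
7 7 1643/2000
f(1y,3y) = ((4829/5000)/(4643/5000) − 1)/(2) = 93/4643 ≈ 2.0030%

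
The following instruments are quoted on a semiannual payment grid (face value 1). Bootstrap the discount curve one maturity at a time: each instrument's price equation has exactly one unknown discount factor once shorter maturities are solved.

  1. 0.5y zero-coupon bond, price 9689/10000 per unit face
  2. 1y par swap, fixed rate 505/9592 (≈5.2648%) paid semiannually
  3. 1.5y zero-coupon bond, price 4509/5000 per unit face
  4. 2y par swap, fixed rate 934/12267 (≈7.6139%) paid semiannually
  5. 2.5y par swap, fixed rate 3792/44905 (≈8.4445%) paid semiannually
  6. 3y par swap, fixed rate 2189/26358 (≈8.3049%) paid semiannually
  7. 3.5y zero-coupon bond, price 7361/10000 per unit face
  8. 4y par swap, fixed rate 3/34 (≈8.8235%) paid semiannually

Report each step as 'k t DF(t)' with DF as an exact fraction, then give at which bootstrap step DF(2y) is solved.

1 1/2 9689/10000
2 1 1899/2000
3 3/2 4509/5000
4 2 8599/10000
5 5/2 1013/1250
6 3 7811/10000
7 7/2 7361/10000
8 4 7039/10000
DF(2y) is solved at step 4

step 1 [0.5y] zero: DF = P = 9689/10000 ≈ 0.968900
step 2 [1y] swap r/2=505/19184: DF=(1 − 505/19184·(0.968900))/(1+505/19184) = 1899/2000 ≈ 0.949500
step 3 [1.5y] zero: DF = P = 4509/5000 ≈ 0.901800
step 4 [2y] swap r/2=467/12267: DF=(1 − 467/12267·(0.968900+0.949500+0.901800))/(1+467/12267) = 8599/10000 ≈ 0.859900
step 5 [2.5y] swap r/2=1896/44905: DF=(1 − 1896/44905·(0.968900+0.949500+0.901800+0.859900))/(1+1896/44905) = 1013/1250 ≈ 0.810400
step 6 [3y] swap r/2=2189/52716: DF=(1 − 2189/52716·(0.968900+0.949500+0.901800+0.859900+0.810400))/(1+2189/52716) = 7811/10000 ≈ 0.781100
step 7 [3.5y] zero: DF = P = 7361/10000 ≈ 0.736100
step 8 [4y] swap r/2=3/68: DF=(1 − 3/68·(0.968900+0.949500+0.901800+0.859900+0.810400+0.781100+0.736100))/(1+3/68) = 7039/10000 ≈ 0.703900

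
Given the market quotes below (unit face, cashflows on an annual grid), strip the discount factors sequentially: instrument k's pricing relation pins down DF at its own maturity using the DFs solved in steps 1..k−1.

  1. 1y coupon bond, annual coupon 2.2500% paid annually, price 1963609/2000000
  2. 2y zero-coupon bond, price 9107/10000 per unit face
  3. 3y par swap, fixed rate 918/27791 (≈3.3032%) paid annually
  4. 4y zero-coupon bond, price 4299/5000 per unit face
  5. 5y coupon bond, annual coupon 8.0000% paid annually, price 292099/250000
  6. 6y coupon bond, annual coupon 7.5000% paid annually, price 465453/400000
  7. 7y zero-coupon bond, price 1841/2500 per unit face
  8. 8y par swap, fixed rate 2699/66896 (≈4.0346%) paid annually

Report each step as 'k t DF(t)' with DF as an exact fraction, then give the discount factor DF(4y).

step 1 [1y] bond c/1=9/400: DF=(1963609/2000000 − 9/400·(0))/(1+9/400) = 4801/5000 ≈ 0.960200
step 2 [2y] zero: DF = P = 9107/10000 ≈ 0.910700
step 3 [3y] swap r/1=918/27791: DF=(1 − 918/27791·(0.960200+0.910700))/(1+918/27791) = 4541/5000 ≈ 0.908200
step 4 [4y] zero: DF = P = 4299/5000 ≈ 0.859800
step 5 [5y] bond c/1=2/25: DF=(292099/250000 − 2/25·(0.960200+0.910700+0.908200+0.859800))/(1+2/25) = 8123/10000 ≈ 0.812300
step 6 [6y] bond c/1=3/40: DF=(465453/400000 − 3/40·(0.960200+0.910700+0.908200+0.859800+0.812300))/(1+3/40) = 7719/10000 ≈ 0.771900
step 7 [7y] zero: DF = P = 1841/2500 ≈ 0.736400
step 8 [8y] swap r/1=2699/66896: DF=(1 − 2699/66896·(0.960200+0.910700+0.908200+0.859800+0.812300+0.771900+0.736400))/(1+2699/66896) = 7301/10000 ≈ 0.730100

1 1 4801/5000
2 2 9107/10000
3 3 4541/5000
4 4 4299/5000
5 5 8123/10000
6 6 7719/10000
7 7 1841/2500
8 8 7301/10000
DF(4y) = 4299/5000 ≈ 0.859800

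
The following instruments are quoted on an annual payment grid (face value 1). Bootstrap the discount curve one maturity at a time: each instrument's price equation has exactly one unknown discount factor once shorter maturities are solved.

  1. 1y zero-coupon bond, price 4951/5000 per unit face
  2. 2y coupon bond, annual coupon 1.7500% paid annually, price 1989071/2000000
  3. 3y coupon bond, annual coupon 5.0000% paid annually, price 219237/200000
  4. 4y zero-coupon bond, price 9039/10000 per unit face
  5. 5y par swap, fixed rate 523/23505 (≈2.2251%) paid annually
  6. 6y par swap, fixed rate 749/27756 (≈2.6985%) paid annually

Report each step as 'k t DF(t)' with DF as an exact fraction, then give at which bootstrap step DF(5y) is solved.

step 1 [1y] zero: DF = P = 4951/5000 ≈ 0.990200
step 2 [2y] bond c/1=7/400: DF=(1989071/2000000 − 7/400·(0.990200))/(1+7/400) = 2401/2500 ≈ 0.960400
step 3 [3y] bond c/1=1/20: DF=(219237/200000 − 1/20·(0.990200+0.960400))/(1+1/20) = 9511/10000 ≈ 0.951100
step 4 [4y] zero: DF = P = 9039/10000 ≈ 0.903900
step 5 [5y] swap r/1=523/23505: DF=(1 − 523/23505·(0.990200+0.960400+0.951100+0.903900))/(1+523/23505) = 4477/5000 ≈ 0.895400
step 6 [6y] swap r/1=749/27756: DF=(1 − 749/27756·(0.990200+0.960400+0.951100+0.903900+0.895400))/(1+749/27756) = 4251/5000 ≈ 0.850200

1 1 4951/5000
2 2 2401/2500
3 3 9511/10000
4 4 9039/10000
5 5 4477/5000
6 6 4251/5000
DF(5y) is solved at step 5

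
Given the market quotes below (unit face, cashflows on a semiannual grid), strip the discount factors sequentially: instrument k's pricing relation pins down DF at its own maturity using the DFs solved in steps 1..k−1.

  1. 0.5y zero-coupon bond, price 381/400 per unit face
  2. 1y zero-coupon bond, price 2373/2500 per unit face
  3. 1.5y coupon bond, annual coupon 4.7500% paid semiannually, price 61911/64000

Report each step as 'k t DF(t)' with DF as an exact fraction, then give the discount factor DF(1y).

1 1/2 381/400
2 1 2373/2500
3 3/2 563/625
DF(1y) = 2373/2500 ≈ 0.949200

step 1 [0.5y] zero: DF = P = 381/400 ≈ 0.952500
step 2 [1y] zero: DF = P = 2373/2500 ≈ 0.949200
step 3 [1.5y] bond c/2=19/800: DF=(61911/64000 − 19/800·(0.952500+0.949200))/(1+19/800) = 563/625 ≈ 0.900800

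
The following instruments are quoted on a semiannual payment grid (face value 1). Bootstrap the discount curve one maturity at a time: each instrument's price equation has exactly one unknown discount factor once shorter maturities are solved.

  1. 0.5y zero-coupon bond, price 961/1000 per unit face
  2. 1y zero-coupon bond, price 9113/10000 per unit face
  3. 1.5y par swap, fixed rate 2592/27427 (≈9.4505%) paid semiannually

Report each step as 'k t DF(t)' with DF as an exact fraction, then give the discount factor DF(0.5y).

1 1/2 961/1000
2 1 9113/10000
3 3/2 544/625
DF(0.5y) = 961/1000 ≈ 0.961000

step 1 [0.5y] zero: DF = P = 961/1000 ≈ 0.961000
step 2 [1y] zero: DF = P = 9113/10000 ≈ 0.911300
step 3 [1.5y] swap r/2=1296/27427: DF=(1 − 1296/27427·(0.961000+0.911300))/(1+1296/27427) = 544/625 ≈ 0.870400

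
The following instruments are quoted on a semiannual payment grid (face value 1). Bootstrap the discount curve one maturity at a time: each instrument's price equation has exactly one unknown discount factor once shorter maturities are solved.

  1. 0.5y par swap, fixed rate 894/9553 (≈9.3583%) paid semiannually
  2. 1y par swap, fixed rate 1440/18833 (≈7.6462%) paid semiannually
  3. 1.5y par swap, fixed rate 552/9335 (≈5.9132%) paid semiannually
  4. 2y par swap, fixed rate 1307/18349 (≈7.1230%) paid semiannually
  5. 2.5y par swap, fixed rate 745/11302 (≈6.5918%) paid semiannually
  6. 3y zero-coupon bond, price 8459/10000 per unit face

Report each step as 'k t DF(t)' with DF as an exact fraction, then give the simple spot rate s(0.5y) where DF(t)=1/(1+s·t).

step 1 [0.5y] swap r/2=447/9553: DF=(1 − 447/9553·(0))/(1+447/9553) = 9553/10000 ≈ 0.955300
step 2 [1y] swap r/2=720/18833: DF=(1 − 720/18833·(0.955300))/(1+720/18833) = 116/125 ≈ 0.928000
step 3 [1.5y] swap r/2=276/9335: DF=(1 − 276/9335·(0.955300+0.928000))/(1+276/9335) = 2293/2500 ≈ 0.917200
step 4 [2y] swap r/2=1307/36698: DF=(1 − 1307/36698·(0.955300+0.928000+0.917200))/(1+1307/36698) = 8693/10000 ≈ 0.869300
step 5 [2.5y] swap r/2=745/22604: DF=(1 − 745/22604·(0.955300+0.928000+0.917200+0.869300))/(1+745/22604) = 851/1000 ≈ 0.851000
step 6 [3y] zero: DF = P = 8459/10000 ≈ 0.845900

1 1/2 9553/10000
2 1 116/125
3 3/2 2293/2500
4 2 8693/10000
5 5/2 851/1000
6 3 8459/10000
s(0.5y) = (1/(9553/10000) − 1)/(1/2) = 894/9553 ≈ 9.3583%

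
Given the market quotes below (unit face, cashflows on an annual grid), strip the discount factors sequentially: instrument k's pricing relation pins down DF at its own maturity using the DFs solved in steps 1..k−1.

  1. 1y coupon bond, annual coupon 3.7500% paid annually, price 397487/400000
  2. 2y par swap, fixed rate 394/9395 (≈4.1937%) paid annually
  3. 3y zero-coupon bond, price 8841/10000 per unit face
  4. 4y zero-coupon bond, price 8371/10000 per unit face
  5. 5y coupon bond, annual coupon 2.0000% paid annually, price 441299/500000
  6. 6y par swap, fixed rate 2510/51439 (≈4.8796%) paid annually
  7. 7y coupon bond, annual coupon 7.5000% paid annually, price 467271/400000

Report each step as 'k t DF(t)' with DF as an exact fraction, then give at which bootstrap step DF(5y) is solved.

step 1 [1y] bond c/1=3/80: DF=(397487/400000 − 3/80·(0))/(1+3/80) = 4789/5000 ≈ 0.957800
step 2 [2y] swap r/1=394/9395: DF=(1 − 394/9395·(0.957800))/(1+394/9395) = 2303/2500 ≈ 0.921200
step 3 [3y] zero: DF = P = 8841/10000 ≈ 0.884100
step 4 [4y] zero: DF = P = 8371/10000 ≈ 0.837100
step 5 [5y] bond c/1=1/50: DF=(441299/500000 − 1/50·(0.957800+0.921200+0.884100+0.837100))/(1+1/50) = 7947/10000 ≈ 0.794700
step 6 [6y] swap r/1=2510/51439: DF=(1 − 2510/51439·(0.957800+0.921200+0.884100+0.837100+0.794700))/(1+2510/51439) = 749/1000 ≈ 0.749000
step 7 [7y] bond c/1=3/40: DF=(467271/400000 − 3/40·(0.957800+0.921200+0.884100+0.837100+0.794700+0.749000))/(1+3/40) = 3639/5000 ≈ 0.727800

1 1 4789/5000
2 2 2303/2500
3 3 8841/10000
4 4 8371/10000
5 5 7947/10000
6 6 749/1000
7 7 3639/5000
DF(5y) is solved at step 5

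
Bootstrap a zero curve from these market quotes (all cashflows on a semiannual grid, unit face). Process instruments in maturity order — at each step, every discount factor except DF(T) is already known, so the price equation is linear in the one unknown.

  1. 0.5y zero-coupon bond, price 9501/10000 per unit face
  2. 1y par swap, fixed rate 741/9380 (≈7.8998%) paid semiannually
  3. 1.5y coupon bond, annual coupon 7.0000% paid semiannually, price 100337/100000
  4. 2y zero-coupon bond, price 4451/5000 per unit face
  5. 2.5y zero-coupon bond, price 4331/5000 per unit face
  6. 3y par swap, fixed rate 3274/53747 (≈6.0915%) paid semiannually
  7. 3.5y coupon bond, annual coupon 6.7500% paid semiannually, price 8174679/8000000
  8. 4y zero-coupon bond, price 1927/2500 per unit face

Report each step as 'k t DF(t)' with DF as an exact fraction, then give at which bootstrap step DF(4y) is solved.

step 1 [0.5y] zero: DF = P = 9501/10000 ≈ 0.950100
step 2 [1y] swap r/2=741/18760: DF=(1 − 741/18760·(0.950100))/(1+741/18760) = 9259/10000 ≈ 0.925900
step 3 [1.5y] bond c/2=7/200: DF=(100337/100000 − 7/200·(0.950100+0.925900))/(1+7/200) = 453/500 ≈ 0.906000
step 4 [2y] zero: DF = P = 4451/5000 ≈ 0.890200
step 5 [2.5y] zero: DF = P = 4331/5000 ≈ 0.866200
step 6 [3y] swap r/2=1637/53747: DF=(1 − 1637/53747·(0.950100+0.925900+0.906000+0.890200+0.866200))/(1+1637/53747) = 8363/10000 ≈ 0.836300
step 7 [3.5y] bond c/2=27/800: DF=(8174679/8000000 − 27/800·(0.950100+0.925900+0.906000+0.890200+0.866200+0.836300))/(1+27/800) = 813/1000 ≈ 0.813000
step 8 [4y] zero: DF = P = 1927/2500 ≈ 0.770800

1 1/2 9501/10000
2 1 9259/10000
3 3/2 453/500
4 2 4451/5000
5 5/2 4331/5000
6 3 8363/10000
7 7/2 813/1000
8 4 1927/2500
DF(4y) is solved at step 8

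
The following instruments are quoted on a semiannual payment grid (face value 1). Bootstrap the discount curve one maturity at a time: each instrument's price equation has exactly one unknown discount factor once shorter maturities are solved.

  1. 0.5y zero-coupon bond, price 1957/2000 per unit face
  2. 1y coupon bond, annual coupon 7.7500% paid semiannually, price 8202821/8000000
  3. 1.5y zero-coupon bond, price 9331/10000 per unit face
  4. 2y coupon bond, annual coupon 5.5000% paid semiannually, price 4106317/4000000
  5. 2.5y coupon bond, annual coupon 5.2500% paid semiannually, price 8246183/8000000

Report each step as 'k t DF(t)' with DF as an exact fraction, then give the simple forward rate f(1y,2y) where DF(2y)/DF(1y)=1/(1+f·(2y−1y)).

1 1/2 1957/2000
2 1 4753/5000
3 3/2 9331/10000
4 2 369/400
5 5/2 2269/2500
f(1y,2y) = ((4753/5000)/(369/400) − 1)/(1) = 281/9225 ≈ 3.0461%

step 1 [0.5y] zero: DF = P = 1957/2000 ≈ 0.978500
step 2 [1y] bond c/2=31/800: DF=(8202821/8000000 − 31/800·(0.978500))/(1+31/800) = 4753/5000 ≈ 0.950600
step 3 [1.5y] zero: DF = P = 9331/10000 ≈ 0.933100
step 4 [2y] bond c/2=11/400: DF=(4106317/4000000 − 11/400·(0.978500+0.950600+0.933100))/(1+11/400) = 369/400 ≈ 0.922500
step 5 [2.5y] bond c/2=21/800: DF=(8246183/8000000 − 21/800·(0.978500+0.950600+0.933100+0.922500))/(1+21/800) = 2269/2500 ≈ 0.907600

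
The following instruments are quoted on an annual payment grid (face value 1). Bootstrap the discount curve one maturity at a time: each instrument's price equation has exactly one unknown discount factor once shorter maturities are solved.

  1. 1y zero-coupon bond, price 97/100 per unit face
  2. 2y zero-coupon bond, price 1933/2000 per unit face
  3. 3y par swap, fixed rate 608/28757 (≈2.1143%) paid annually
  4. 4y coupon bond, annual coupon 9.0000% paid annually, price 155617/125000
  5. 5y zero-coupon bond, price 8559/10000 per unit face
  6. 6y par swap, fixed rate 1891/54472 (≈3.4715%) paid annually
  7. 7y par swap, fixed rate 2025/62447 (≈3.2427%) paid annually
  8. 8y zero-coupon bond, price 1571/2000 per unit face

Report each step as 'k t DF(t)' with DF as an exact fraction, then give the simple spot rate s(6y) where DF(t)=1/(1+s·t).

1 1 97/100
2 2 1933/2000
3 3 587/625
4 4 9047/10000
5 5 8559/10000
6 6 8109/10000
7 7 319/400
8 8 1571/2000
s(6y) = (1/(8109/10000) − 1)/(6) = 1891/48654 ≈ 3.8866%

step 1 [1y] zero: DF = P = 97/100 ≈ 0.970000
step 2 [2y] zero: DF = P = 1933/2000 ≈ 0.966500
step 3 [3y] swap r/1=608/28757: DF=(1 − 608/28757·(0.970000+0.966500))/(1+608/28757) = 587/625 ≈ 0.939200
step 4 [4y] bond c/1=9/100: DF=(155617/125000 − 9/100·(0.970000+0.966500+0.939200))/(1+9/100) = 9047/10000 ≈ 0.904700
step 5 [5y] zero: DF = P = 8559/10000 ≈ 0.855900
step 6 [6y] swap r/1=1891/54472: DF=(1 − 1891/54472·(0.970000+0.966500+0.939200+0.904700+0.855900))/(1+1891/54472) = 8109/10000 ≈ 0.810900
step 7 [7y] swap r/1=2025/62447: DF=(1 − 2025/62447·(0.970000+0.966500+0.939200+0.904700+0.855900+0.810900))/(1+2025/62447) = 319/400 ≈ 0.797500
step 8 [8y] zero: DF = P = 1571/2000 ≈ 0.785500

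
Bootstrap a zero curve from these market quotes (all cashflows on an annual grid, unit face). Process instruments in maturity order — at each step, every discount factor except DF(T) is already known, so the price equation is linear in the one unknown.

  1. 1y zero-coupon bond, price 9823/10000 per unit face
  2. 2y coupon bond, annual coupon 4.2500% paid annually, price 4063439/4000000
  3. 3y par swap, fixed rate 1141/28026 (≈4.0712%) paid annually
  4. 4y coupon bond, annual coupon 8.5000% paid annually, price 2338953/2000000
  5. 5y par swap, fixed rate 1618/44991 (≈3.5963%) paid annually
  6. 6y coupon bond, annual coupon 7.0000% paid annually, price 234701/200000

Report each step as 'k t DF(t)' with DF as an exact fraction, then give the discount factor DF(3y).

1 1 9823/10000
2 2 584/625
3 3 8859/10000
4 4 8583/10000
5 5 4191/5000
6 6 1003/1250
DF(3y) = 8859/10000 ≈ 0.885900

step 1 [1y] zero: DF = P = 9823/10000 ≈ 0.982300
step 2 [2y] bond c/1=17/400: DF=(4063439/4000000 − 17/400·(0.982300))/(1+17/400) = 584/625 ≈ 0.934400
step 3 [3y] swap r/1=1141/28026: DF=(1 − 1141/28026·(0.982300+0.934400))/(1+1141/28026) = 8859/10000 ≈ 0.885900
step 4 [4y] bond c/1=17/200: DF=(2338953/2000000 − 17/200·(0.982300+0.934400+0.885900))/(1+17/200) = 8583/10000 ≈ 0.858300
step 5 [5y] swap r/1=1618/44991: DF=(1 − 1618/44991·(0.982300+0.934400+0.885900+0.858300))/(1+1618/44991) = 4191/5000 ≈ 0.838200
step 6 [6y] bond c/1=7/100: DF=(234701/200000 − 7/100·(0.982300+0.934400+0.885900+0.858300+0.838200))/(1+7/100) = 1003/1250 ≈ 0.802400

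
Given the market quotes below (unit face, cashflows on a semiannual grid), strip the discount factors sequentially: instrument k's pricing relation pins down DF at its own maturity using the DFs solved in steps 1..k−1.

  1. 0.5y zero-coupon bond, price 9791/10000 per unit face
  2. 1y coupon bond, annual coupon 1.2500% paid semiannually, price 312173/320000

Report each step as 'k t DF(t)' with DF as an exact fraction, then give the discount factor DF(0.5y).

step 1 [0.5y] zero: DF = P = 9791/10000 ≈ 0.979100
step 2 [1y] bond c/2=1/160: DF=(312173/320000 − 1/160·(0.979100))/(1+1/160) = 4817/5000 ≈ 0.963400

1 1/2 9791/10000
2 1 4817/5000
DF(0.5y) = 9791/10000 ≈ 0.979100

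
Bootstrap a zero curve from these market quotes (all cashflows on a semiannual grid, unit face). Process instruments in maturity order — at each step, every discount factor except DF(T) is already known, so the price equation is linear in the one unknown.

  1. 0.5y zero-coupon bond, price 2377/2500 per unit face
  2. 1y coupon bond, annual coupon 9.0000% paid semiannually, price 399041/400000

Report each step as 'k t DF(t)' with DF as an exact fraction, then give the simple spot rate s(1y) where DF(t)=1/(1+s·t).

1 1/2 2377/2500
2 1 9137/10000
s(1y) = (1/(9137/10000) − 1)/(1) = 863/9137 ≈ 9.4451%

step 1 [0.5y] zero: DF = P = 2377/2500 ≈ 0.950800
step 2 [1y] bond c/2=9/200: DF=(399041/400000 − 9/200·(0.950800))/(1+9/200) = 9137/10000 ≈ 0.913700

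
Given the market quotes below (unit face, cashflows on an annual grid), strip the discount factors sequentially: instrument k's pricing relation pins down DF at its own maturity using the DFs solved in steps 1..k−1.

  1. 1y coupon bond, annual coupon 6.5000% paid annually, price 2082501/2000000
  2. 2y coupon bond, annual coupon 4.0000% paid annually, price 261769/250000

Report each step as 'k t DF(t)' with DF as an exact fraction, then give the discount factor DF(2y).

1 1 9777/10000
2 2 2423/2500
DF(2y) = 2423/2500 ≈ 0.969200

step 1 [1y] bond c/1=13/200: DF=(2082501/2000000 − 13/200·(0))/(1+13/200) = 9777/10000 ≈ 0.977700
step 2 [2y] bond c/1=1/25: DF=(261769/250000 − 1/25·(0.977700))/(1+1/25) = 2423/2500 ≈ 0.969200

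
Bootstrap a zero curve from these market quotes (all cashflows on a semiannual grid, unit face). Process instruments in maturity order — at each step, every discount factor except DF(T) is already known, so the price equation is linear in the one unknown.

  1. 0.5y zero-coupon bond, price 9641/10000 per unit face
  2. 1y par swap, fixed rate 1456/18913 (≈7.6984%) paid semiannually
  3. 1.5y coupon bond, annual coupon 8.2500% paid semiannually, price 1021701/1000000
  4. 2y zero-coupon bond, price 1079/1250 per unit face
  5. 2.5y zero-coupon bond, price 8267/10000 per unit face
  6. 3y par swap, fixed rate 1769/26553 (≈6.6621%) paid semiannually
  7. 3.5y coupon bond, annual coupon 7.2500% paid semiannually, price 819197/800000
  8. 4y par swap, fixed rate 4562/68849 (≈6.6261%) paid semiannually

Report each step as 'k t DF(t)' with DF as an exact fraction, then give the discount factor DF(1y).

step 1 [0.5y] zero: DF = P = 9641/10000 ≈ 0.964100
step 2 [1y] swap r/2=728/18913: DF=(1 − 728/18913·(0.964100))/(1+728/18913) = 1159/1250 ≈ 0.927200
step 3 [1.5y] bond c/2=33/800: DF=(1021701/1000000 − 33/800·(0.964100+0.927200))/(1+33/800) = 9063/10000 ≈ 0.906300
step 4 [2y] zero: DF = P = 1079/1250 ≈ 0.863200
step 5 [2.5y] zero: DF = P = 8267/10000 ≈ 0.826700
step 6 [3y] swap r/2=1769/53106: DF=(1 − 1769/53106·(0.964100+0.927200+0.906300+0.863200+0.826700))/(1+1769/53106) = 8231/10000 ≈ 0.823100
step 7 [3.5y] bond c/2=29/800: DF=(819197/800000 − 29/800·(0.964100+0.927200+0.906300+0.863200+0.826700+0.823100))/(1+29/800) = 1003/1250 ≈ 0.802400
step 8 [4y] swap r/2=2281/68849: DF=(1 − 2281/68849·(0.964100+0.927200+0.906300+0.863200+0.826700+0.823100+0.802400))/(1+2281/68849) = 7719/10000 ≈ 0.771900

1 1/2 9641/10000
2 1 1159/1250
3 3/2 9063/10000
4 2 1079/1250
5 5/2 8267/10000
6 3 8231/10000
7 7/2 1003/1250
8 4 7719/10000
DF(1y) = 1159/1250 ≈ 0.927200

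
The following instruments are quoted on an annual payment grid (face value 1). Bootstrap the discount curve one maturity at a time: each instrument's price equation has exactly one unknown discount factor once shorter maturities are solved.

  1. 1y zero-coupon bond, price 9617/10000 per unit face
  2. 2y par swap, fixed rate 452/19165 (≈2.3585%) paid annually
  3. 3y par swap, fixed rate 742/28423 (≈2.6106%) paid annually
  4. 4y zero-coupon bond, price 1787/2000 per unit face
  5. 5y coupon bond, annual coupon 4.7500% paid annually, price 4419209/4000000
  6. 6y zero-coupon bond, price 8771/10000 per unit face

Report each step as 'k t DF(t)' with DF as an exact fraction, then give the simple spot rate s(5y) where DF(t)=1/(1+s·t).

step 1 [1y] zero: DF = P = 9617/10000 ≈ 0.961700
step 2 [2y] swap r/1=452/19165: DF=(1 − 452/19165·(0.961700))/(1+452/19165) = 2387/2500 ≈ 0.954800
step 3 [3y] swap r/1=742/28423: DF=(1 − 742/28423·(0.961700+0.954800))/(1+742/28423) = 4629/5000 ≈ 0.925800
step 4 [4y] zero: DF = P = 1787/2000 ≈ 0.893500
step 5 [5y] bond c/1=19/400: DF=(4419209/4000000 − 19/400·(0.961700+0.954800+0.925800+0.893500))/(1+19/400) = 8853/10000 ≈ 0.885300
step 6 [6y] zero: DF = P = 8771/10000 ≈ 0.877100

1 1 9617/10000
2 2 2387/2500
3 3 4629/5000
4 4 1787/2000
5 5 8853/10000
6 6 8771/10000
s(5y) = (1/(8853/10000) − 1)/(5) = 1147/44265 ≈ 2.5912%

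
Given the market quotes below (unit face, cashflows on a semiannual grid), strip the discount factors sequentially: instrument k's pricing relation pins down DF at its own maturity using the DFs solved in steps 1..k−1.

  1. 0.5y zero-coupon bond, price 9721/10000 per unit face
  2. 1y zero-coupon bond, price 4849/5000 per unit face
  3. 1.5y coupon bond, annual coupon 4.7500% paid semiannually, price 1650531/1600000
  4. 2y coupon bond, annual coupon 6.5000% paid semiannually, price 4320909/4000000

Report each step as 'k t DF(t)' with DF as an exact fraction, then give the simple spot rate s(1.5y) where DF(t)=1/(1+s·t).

1 1/2 9721/10000
2 1 4849/5000
3 3/2 4813/5000
4 2 2387/2500
s(1.5y) = (1/(4813/5000) − 1)/(3/2) = 374/14439 ≈ 2.5902%

step 1 [0.5y] zero: DF = P = 9721/10000 ≈ 0.972100
step 2 [1y] zero: DF = P = 4849/5000 ≈ 0.969800
step 3 [1.5y] bond c/2=19/800: DF=(1650531/1600000 − 19/800·(0.972100+0.969800))/(1+19/800) = 4813/5000 ≈ 0.962600
step 4 [2y] bond c/2=13/400: DF=(4320909/4000000 − 13/400·(0.972100+0.969800+0.962600))/(1+13/400) = 2387/2500 ≈ 0.954800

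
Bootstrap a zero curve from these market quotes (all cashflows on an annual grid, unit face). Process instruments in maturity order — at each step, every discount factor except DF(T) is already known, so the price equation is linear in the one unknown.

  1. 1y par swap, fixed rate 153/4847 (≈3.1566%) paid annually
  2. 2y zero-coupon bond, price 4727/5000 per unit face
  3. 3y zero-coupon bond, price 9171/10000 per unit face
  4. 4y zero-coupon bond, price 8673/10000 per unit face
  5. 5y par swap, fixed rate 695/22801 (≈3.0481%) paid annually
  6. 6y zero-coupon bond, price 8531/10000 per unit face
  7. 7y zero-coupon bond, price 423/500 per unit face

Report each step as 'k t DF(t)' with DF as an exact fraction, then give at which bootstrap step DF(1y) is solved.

1 1 4847/5000
2 2 4727/5000
3 3 9171/10000
4 4 8673/10000
5 5 861/1000
6 6 8531/10000
7 7 423/500
DF(1y) is solved at step 1

step 1 [1y] swap r/1=153/4847: DF=(1 − 153/4847·(0))/(1+153/4847) = 4847/5000 ≈ 0.969400
step 2 [2y] zero: DF = P = 4727/5000 ≈ 0.945400
step 3 [3y] zero: DF = P = 9171/10000 ≈ 0.917100
step 4 [4y] zero: DF = P = 8673/10000 ≈ 0.867300
step 5 [5y] swap r/1=695/22801: DF=(1 − 695/22801·(0.969400+0.945400+0.917100+0.867300))/(1+695/22801) = 861/1000 ≈ 0.861000
step 6 [6y] zero: DF = P = 8531/10000 ≈ 0.853100
step 7 [7y] zero: DF = P = 423/500 ≈ 0.846000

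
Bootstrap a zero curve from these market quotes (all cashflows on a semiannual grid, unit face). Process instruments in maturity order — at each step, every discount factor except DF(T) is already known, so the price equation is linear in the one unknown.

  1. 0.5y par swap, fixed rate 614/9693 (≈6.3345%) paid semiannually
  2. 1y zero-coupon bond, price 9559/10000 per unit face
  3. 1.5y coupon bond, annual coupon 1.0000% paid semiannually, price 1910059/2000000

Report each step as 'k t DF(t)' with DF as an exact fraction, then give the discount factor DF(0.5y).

step 1 [0.5y] swap r/2=307/9693: DF=(1 − 307/9693·(0))/(1+307/9693) = 9693/10000 ≈ 0.969300
step 2 [1y] zero: DF = P = 9559/10000 ≈ 0.955900
step 3 [1.5y] bond c/2=1/200: DF=(1910059/2000000 − 1/200·(0.969300+0.955900))/(1+1/200) = 9407/10000 ≈ 0.940700

1 1/2 9693/10000
2 1 9559/10000
3 3/2 9407/10000
DF(0.5y) = 9693/10000 ≈ 0.969300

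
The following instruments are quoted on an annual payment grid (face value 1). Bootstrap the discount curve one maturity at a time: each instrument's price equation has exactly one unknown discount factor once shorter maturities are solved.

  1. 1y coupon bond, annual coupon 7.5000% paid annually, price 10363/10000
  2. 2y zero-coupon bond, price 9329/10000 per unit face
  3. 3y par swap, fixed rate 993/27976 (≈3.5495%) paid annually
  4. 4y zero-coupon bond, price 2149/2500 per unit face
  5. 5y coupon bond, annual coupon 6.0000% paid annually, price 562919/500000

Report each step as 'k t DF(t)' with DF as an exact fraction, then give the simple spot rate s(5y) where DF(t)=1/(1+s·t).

1 1 241/250
2 2 9329/10000
3 3 9007/10000
4 4 2149/2500
5 5 8551/10000
s(5y) = (1/(8551/10000) − 1)/(5) = 1449/42755 ≈ 3.3891%

step 1 [1y] bond c/1=3/40: DF=(10363/10000 − 3/40·(0))/(1+3/40) = 241/250 ≈ 0.964000
step 2 [2y] zero: DF = P = 9329/10000 ≈ 0.932900
step 3 [3y] swap r/1=993/27976: DF=(1 − 993/27976·(0.964000+0.932900))/(1+993/27976) = 9007/10000 ≈ 0.900700
step 4 [4y] zero: DF = P = 2149/2500 ≈ 0.859600
step 5 [5y] bond c/1=3/50: DF=(562919/500000 − 3/50·(0.964000+0.932900+0.900700+0.859600))/(1+3/50) = 8551/10000 ≈ 0.855100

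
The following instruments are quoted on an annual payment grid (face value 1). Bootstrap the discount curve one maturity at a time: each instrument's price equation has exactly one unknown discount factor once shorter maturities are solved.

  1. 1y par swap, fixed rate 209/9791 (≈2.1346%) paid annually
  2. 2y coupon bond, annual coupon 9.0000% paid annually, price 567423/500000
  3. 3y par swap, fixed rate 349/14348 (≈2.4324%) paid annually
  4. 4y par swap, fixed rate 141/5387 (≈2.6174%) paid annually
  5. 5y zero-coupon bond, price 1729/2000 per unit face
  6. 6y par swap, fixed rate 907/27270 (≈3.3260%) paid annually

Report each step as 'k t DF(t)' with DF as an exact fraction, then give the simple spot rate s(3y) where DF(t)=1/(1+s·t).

step 1 [1y] swap r/1=209/9791: DF=(1 − 209/9791·(0))/(1+209/9791) = 9791/10000 ≈ 0.979100
step 2 [2y] bond c/1=9/100: DF=(567423/500000 − 9/100·(0.979100))/(1+9/100) = 9603/10000 ≈ 0.960300
step 3 [3y] swap r/1=349/14348: DF=(1 − 349/14348·(0.979100+0.960300))/(1+349/14348) = 4651/5000 ≈ 0.930200
step 4 [4y] swap r/1=141/5387: DF=(1 − 141/5387·(0.979100+0.960300+0.930200))/(1+141/5387) = 9013/10000 ≈ 0.901300
step 5 [5y] zero: DF = P = 1729/2000 ≈ 0.864500
step 6 [6y] swap r/1=907/27270: DF=(1 − 907/27270·(0.979100+0.960300+0.930200+0.901300+0.864500))/(1+907/27270) = 4093/5000 ≈ 0.818600

1 1 9791/10000
2 2 9603/10000
3 3 4651/5000
4 4 9013/10000
5 5 1729/2000
6 6 4093/5000
s(3y) = (1/(4651/5000) − 1)/(3) = 349/13953 ≈ 2.5013%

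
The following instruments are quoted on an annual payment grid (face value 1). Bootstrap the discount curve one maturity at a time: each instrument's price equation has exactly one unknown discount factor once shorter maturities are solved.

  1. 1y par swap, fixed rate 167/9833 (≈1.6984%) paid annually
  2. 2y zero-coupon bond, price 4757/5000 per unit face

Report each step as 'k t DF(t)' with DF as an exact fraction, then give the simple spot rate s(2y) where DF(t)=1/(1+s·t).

step 1 [1y] swap r/1=167/9833: DF=(1 − 167/9833·(0))/(1+167/9833) = 9833/10000 ≈ 0.983300
step 2 [2y] zero: DF = P = 4757/5000 ≈ 0.951400

1 1 9833/10000
2 2 4757/5000
s(2y) = (1/(4757/5000) − 1)/(2) = 243/9514 ≈ 2.5541%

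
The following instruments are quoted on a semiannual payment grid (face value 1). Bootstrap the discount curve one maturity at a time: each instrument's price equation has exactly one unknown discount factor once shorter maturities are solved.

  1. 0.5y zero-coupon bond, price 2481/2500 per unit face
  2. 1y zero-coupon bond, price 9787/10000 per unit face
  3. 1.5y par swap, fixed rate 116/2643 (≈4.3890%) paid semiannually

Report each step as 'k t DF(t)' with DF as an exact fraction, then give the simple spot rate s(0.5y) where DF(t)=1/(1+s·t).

1 1/2 2481/2500
2 1 9787/10000
3 3/2 4681/5000
s(0.5y) = (1/(2481/2500) − 1)/(1/2) = 38/2481 ≈ 1.5316%

step 1 [0.5y] zero: DF = P = 2481/2500 ≈ 0.992400
step 2 [1y] zero: DF = P = 9787/10000 ≈ 0.978700
step 3 [1.5y] swap r/2=58/2643: DF=(1 − 58/2643·(0.992400+0.978700))/(1+58/2643) = 4681/5000 ≈ 0.936200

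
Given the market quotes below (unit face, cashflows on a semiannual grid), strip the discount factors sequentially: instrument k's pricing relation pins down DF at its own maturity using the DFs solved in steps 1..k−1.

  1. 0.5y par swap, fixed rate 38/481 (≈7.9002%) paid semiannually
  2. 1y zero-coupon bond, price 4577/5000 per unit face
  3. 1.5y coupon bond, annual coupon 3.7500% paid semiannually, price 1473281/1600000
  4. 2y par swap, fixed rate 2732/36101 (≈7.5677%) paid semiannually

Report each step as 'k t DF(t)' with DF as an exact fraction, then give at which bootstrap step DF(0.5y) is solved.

1 1/2 481/500
2 1 4577/5000
3 3/2 8693/10000
4 2 4317/5000
DF(0.5y) is solved at step 1

step 1 [0.5y] swap r/2=19/481: DF=(1 − 19/481·(0))/(1+19/481) = 481/500 ≈ 0.962000
step 2 [1y] zero: DF = P = 4577/5000 ≈ 0.915400
step 3 [1.5y] bond c/2=3/160: DF=(1473281/1600000 − 3/160·(0.962000+0.915400))/(1+3/160) = 8693/10000 ≈ 0.869300
step 4 [2y] swap r/2=1366/36101: DF=(1 − 1366/36101·(0.962000+0.915400+0.869300))/(1+1366/36101) = 4317/5000 ≈ 0.863400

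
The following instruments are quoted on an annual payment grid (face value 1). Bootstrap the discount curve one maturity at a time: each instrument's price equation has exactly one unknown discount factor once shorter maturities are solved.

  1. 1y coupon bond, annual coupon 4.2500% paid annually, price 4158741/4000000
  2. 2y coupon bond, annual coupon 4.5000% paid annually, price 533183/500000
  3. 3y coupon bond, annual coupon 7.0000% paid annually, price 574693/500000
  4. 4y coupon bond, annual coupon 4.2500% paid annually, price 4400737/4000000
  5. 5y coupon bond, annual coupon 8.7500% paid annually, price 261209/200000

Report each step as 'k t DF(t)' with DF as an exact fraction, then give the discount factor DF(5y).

step 1 [1y] bond c/1=17/400: DF=(4158741/4000000 − 17/400·(0))/(1+17/400) = 9973/10000 ≈ 0.997300
step 2 [2y] bond c/1=9/200: DF=(533183/500000 − 9/200·(0.997300))/(1+9/200) = 391/400 ≈ 0.977500
step 3 [3y] bond c/1=7/100: DF=(574693/500000 − 7/100·(0.997300+0.977500))/(1+7/100) = 189/200 ≈ 0.945000
step 4 [4y] bond c/1=17/400: DF=(4400737/4000000 − 17/400·(0.997300+0.977500+0.945000))/(1+17/400) = 9363/10000 ≈ 0.936300
step 5 [5y] bond c/1=7/80: DF=(261209/200000 − 7/80·(0.997300+0.977500+0.945000+0.936300))/(1+7/80) = 8907/10000 ≈ 0.890700

1 1 9973/10000
2 2 391/400
3 3 189/200
4 4 9363/10000
5 5 8907/10000
DF(5y) = 8907/10000 ≈ 0.890700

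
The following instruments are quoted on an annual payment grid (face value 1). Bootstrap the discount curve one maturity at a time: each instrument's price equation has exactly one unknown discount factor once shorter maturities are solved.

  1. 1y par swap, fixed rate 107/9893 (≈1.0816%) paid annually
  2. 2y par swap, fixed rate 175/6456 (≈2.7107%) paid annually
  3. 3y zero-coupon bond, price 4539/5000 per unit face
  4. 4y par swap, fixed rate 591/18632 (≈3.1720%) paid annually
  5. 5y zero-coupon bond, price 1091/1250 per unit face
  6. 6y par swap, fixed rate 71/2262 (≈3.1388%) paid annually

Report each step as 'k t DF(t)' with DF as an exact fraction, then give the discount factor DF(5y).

step 1 [1y] swap r/1=107/9893: DF=(1 − 107/9893·(0))/(1+107/9893) = 9893/10000 ≈ 0.989300
step 2 [2y] swap r/1=175/6456: DF=(1 − 175/6456·(0.989300))/(1+175/6456) = 379/400 ≈ 0.947500
step 3 [3y] zero: DF = P = 4539/5000 ≈ 0.907800
step 4 [4y] swap r/1=591/18632: DF=(1 − 591/18632·(0.989300+0.947500+0.907800))/(1+591/18632) = 4409/5000 ≈ 0.881800
step 5 [5y] zero: DF = P = 1091/1250 ≈ 0.872800
step 6 [6y] swap r/1=71/2262: DF=(1 − 71/2262·(0.989300+0.947500+0.907800+0.881800+0.872800))/(1+71/2262) = 1037/1250 ≈ 0.829600

1 1 9893/10000
2 2 379/400
3 3 4539/5000
4 4 4409/5000
5 5 1091/1250
6 6 1037/1250
DF(5y) = 1091/1250 ≈ 0.872800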